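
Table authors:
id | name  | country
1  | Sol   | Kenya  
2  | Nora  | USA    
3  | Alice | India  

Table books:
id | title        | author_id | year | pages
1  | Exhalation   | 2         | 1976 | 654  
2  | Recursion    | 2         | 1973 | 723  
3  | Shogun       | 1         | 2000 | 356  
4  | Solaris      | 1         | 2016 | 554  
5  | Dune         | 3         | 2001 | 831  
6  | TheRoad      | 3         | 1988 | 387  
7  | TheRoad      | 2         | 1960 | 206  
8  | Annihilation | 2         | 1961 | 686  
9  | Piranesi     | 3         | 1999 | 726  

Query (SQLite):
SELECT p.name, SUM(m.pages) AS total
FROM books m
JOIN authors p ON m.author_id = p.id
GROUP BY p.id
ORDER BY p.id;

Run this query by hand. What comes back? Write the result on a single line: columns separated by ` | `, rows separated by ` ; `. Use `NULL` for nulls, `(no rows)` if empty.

Sol | 910 ; Nora | 2269 ; Alice | 1944

Join each books row to its authors via author_id.
Group joined rows by authors.id; compute SUM(m.pages) per group.
  1: ids {3, 4} → SUM(m.pages)=910
  2: ids {1, 2, 7, 8} → SUM(m.pages)=2269
  3: ids {5, 6, 9} → SUM(m.pages)=1944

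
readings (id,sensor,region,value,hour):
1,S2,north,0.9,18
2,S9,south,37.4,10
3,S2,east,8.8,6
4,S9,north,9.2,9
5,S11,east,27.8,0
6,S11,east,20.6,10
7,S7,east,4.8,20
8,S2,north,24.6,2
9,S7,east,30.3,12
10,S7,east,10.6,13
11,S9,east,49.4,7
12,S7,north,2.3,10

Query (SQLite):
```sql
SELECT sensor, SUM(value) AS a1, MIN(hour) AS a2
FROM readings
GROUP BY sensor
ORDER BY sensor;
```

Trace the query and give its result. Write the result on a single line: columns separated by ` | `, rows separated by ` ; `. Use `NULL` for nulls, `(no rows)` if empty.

Group readings by sensor.
Per group compute: SUM(value), MIN(hour).
  S11: ids {5, 6} → SUM(value)=48.4, MIN(hour)=0
  S2: ids {1, 3, 8} → SUM(value)=34.3, MIN(hour)=2
  S7: ids {7, 9, 10, 12} → SUM(value)=48, MIN(hour)=10
  S9: ids {2, 4, 11} → SUM(value)=96, MIN(hour)=7

S11 | 48.4 | 0 ; S2 | 34.3 | 2 ; S7 | 48 | 10 ; S9 | 96 | 7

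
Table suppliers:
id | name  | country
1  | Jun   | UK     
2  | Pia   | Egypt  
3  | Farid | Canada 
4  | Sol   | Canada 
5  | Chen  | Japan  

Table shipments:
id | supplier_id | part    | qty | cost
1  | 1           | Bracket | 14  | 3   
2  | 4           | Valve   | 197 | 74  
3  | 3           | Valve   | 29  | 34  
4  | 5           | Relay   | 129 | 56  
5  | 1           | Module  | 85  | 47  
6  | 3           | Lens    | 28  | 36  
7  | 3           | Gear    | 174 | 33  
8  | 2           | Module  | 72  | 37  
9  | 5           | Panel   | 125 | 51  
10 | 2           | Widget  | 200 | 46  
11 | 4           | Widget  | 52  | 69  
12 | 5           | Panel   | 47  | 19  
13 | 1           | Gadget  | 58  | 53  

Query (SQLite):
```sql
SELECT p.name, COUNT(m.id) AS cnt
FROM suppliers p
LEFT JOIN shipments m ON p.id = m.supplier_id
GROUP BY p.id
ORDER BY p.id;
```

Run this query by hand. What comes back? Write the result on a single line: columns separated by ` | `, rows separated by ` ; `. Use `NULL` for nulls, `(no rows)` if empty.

LEFT JOIN keeps every suppliers row; unmatched ones get NULL for shipments columns.
Group by suppliers.id and compute COUNT(m.id). COUNT(col) of an all-NULL group is 0.
  1: ids {1, 5, 13} → COUNT(m.id)=3
  2: ids {8, 10} → COUNT(m.id)=2
  3: ids {3, 6, 7} → COUNT(m.id)=3
  4: ids {2, 11} → COUNT(m.id)=2
  5: ids {4, 9, 12} → COUNT(m.id)=3

Jun | 3 ; Pia | 2 ; Farid | 3 ; Sol | 2 ; Chen | 3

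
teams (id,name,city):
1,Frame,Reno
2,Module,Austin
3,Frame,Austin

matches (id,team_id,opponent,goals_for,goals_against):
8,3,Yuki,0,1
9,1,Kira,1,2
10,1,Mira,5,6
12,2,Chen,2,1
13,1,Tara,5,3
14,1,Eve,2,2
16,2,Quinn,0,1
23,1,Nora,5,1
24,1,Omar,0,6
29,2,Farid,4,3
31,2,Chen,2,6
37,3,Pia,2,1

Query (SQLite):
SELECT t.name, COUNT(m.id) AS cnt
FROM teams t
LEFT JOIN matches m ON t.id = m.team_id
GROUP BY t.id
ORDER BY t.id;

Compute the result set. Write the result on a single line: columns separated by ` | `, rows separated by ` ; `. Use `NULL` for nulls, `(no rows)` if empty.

Frame | 6 ; Module | 4 ; Frame | 2

LEFT JOIN keeps every teams row; unmatched ones get NULL for matches columns.
Group by teams.id and compute COUNT(m.id). COUNT(col) of an all-NULL group is 0.
  1: ids {9, 10, 13, 14, 23, 24} → COUNT(m.id)=6
  2: ids {12, 16, 29, 31} → COUNT(m.id)=4
  3: ids {8, 37} → COUNT(m.id)=2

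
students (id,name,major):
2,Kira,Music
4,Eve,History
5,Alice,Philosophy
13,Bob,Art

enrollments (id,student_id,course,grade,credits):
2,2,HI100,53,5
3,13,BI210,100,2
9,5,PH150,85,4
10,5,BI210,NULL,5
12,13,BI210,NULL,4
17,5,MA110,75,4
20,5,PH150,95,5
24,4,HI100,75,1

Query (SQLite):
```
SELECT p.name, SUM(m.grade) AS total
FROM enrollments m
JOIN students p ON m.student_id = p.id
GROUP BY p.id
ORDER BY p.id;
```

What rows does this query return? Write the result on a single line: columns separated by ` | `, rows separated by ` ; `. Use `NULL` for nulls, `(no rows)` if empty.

Kira | 53 ; Eve | 75 ; Alice | 255 ; Bob | 100

Join each enrollments row to its students via student_id.
Group joined rows by students.id; compute SUM(m.grade) per group.
  2: ids {2} → SUM(m.grade)=53
  4: ids {24} → SUM(m.grade)=75
  5: ids {9, 10, 17, 20} → SUM(m.grade)=255
  13: ids {3, 12} → SUM(m.grade)=100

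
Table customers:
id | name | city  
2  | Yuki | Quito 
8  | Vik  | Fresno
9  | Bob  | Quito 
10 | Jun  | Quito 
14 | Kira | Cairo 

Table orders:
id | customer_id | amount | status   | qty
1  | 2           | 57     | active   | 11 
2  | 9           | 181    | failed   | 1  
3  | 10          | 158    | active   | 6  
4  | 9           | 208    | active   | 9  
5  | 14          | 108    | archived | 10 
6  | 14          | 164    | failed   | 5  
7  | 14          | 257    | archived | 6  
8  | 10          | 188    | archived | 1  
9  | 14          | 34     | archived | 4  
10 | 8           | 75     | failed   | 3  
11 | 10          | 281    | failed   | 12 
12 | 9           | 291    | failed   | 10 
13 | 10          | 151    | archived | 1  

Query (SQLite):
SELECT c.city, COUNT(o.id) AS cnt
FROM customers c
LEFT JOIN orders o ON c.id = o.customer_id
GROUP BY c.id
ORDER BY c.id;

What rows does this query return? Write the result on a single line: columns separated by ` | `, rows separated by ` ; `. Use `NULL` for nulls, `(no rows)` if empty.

LEFT JOIN keeps every customers row; unmatched ones get NULL for orders columns.
Group by customers.id and compute COUNT(o.id). COUNT(col) of an all-NULL group is 0.
  2: ids {1} → COUNT(o.id)=1
  8: ids {10} → COUNT(o.id)=1
  9: ids {2, 4, 12} → COUNT(o.id)=3
  10: ids {3, 8, 11, 13} → COUNT(o.id)=4
  14: ids {5, 6, 7, 9} → COUNT(o.id)=4

Quito | 1 ; Fresno | 1 ; Quito | 3 ; Quito | 4 ; Cairo | 4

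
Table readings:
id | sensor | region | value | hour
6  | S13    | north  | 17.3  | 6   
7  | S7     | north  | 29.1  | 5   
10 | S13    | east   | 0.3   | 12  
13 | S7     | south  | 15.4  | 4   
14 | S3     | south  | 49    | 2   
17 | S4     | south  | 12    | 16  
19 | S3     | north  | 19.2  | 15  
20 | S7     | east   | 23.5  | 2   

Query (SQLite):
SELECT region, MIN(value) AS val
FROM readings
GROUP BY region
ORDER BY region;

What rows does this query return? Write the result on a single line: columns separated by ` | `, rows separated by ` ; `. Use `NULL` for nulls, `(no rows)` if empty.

Partition readings by region; compute MIN(value) within each group.
  east: ids {10, 20} → MIN(value)=0.3
  north: ids {6, 7, 19} → MIN(value)=17.3
  south: ids {13, 14, 17} → MIN(value)=12

east | 0.3 ; north | 17.3 ; south | 12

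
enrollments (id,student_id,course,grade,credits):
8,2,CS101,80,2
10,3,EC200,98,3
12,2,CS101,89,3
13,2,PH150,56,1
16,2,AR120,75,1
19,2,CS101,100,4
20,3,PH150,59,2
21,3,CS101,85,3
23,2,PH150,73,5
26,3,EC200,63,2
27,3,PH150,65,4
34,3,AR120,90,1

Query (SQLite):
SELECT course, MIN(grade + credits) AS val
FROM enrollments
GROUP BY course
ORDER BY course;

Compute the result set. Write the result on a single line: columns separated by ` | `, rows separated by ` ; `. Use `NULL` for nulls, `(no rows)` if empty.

AR120 | 76 ; CS101 | 82 ; EC200 | 65 ; PH150 | 57

For each row compute grade + credits.
Group by course; take MIN of the expression per group.
  AR120: ids {16, 34} → MIN(grade + credits)=76
  CS101: ids {8, 12, 19, 21} → MIN(grade + credits)=82
  EC200: ids {10, 26} → MIN(grade + credits)=65
  PH150: ids {13, 20, 23, 27} → MIN(grade + credits)=57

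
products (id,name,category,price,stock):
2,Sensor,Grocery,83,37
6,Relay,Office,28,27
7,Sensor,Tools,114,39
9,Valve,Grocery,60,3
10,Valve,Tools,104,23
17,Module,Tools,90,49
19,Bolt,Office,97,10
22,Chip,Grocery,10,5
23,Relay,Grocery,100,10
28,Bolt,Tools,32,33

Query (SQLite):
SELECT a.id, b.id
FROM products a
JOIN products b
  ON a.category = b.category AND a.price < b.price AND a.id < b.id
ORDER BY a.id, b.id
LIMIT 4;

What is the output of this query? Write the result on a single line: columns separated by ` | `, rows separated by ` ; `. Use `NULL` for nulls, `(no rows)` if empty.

2 | 23 ; 6 | 19 ; 9 | 23 ; 22 | 23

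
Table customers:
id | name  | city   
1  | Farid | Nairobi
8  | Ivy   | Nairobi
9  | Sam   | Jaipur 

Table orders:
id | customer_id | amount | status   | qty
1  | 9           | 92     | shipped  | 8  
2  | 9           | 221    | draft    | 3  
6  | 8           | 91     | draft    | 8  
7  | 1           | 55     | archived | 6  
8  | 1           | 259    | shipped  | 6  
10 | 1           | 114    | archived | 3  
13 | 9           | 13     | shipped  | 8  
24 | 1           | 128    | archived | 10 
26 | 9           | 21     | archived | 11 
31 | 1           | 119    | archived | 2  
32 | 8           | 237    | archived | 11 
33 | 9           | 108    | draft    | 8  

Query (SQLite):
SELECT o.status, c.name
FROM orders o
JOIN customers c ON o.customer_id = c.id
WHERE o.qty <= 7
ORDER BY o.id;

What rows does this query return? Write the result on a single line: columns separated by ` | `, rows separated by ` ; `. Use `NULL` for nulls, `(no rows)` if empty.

Each orders row matches the customers row where customer_id = customers.id.
Then keep rows with o.qty <= 7.

draft | Sam ; archived | Farid ; shipped | Farid ; archived | Farid ; archived | Farid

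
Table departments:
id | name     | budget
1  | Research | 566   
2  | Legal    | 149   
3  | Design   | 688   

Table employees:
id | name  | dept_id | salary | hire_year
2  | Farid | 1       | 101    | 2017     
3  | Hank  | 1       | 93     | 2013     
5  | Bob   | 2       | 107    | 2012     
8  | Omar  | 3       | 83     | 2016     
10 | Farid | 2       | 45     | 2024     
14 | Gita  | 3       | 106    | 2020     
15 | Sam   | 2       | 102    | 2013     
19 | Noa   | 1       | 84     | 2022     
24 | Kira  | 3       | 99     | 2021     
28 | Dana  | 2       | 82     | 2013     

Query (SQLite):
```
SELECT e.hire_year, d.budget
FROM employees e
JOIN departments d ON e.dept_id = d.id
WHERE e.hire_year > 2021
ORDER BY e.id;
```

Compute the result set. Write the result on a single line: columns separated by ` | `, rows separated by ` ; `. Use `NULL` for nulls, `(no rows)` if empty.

2024 | 149 ; 2022 | 566

Each employees row matches the departments row where dept_id = departments.id.
Then keep rows with e.hire_year > 2021.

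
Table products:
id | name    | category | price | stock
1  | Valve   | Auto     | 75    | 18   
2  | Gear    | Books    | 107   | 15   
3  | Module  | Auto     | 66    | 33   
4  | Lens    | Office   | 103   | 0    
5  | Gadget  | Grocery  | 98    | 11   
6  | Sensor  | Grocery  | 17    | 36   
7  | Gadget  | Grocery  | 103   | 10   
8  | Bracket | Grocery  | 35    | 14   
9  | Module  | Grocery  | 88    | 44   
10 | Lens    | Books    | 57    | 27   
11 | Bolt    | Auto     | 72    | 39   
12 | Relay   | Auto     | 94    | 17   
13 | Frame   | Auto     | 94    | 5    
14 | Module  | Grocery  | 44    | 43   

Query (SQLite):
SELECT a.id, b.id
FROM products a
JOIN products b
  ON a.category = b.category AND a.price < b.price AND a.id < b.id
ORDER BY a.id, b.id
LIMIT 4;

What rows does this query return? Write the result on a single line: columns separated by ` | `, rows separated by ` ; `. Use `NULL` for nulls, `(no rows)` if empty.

1 | 12 ; 1 | 13 ; 3 | 11 ; 3 | 12

Pairs (a,b) with same category, a.price < b.price, a.id < b.id.
category groups: Auto:{1,3,11,12,13} Books:{2,10} Grocery:{5,6,7,8,9,14} Office:{4}
Ordered by (a.id, b.id); first 4.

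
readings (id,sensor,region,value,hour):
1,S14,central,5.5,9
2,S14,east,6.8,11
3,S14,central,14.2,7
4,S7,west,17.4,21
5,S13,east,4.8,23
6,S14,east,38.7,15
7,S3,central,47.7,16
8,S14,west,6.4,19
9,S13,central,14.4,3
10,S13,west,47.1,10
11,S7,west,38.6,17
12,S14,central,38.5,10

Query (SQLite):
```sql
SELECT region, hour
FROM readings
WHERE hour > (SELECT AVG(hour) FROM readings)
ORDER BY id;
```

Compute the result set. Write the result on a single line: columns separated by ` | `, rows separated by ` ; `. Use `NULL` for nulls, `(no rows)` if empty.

west | 21 ; east | 23 ; east | 15 ; central | 16 ; west | 19 ; west | 17

Scalar subquery: AVG(hour) over all readings rows = 13.416667 (≈; comparison uses full precision).
Keep rows where hour > that value.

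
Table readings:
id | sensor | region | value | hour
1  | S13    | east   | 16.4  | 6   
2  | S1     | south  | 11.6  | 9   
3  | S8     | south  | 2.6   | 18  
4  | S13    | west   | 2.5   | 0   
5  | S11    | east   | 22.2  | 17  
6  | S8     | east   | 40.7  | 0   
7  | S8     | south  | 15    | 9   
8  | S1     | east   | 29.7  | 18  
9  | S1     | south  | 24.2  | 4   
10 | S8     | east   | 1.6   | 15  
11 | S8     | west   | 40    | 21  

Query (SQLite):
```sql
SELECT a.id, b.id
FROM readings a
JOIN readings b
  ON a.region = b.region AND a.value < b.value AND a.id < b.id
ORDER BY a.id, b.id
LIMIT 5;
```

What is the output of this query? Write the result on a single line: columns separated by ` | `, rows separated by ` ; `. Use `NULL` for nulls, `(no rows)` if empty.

1 | 5 ; 1 | 6 ; 1 | 8 ; 2 | 7 ; 2 | 9

Pairs (a,b) with same region, a.value < b.value, a.id < b.id.
region groups: east:{1,5,6,8,10} south:{2,3,7,9} west:{4,11}
Ordered by (a.id, b.id); first 5.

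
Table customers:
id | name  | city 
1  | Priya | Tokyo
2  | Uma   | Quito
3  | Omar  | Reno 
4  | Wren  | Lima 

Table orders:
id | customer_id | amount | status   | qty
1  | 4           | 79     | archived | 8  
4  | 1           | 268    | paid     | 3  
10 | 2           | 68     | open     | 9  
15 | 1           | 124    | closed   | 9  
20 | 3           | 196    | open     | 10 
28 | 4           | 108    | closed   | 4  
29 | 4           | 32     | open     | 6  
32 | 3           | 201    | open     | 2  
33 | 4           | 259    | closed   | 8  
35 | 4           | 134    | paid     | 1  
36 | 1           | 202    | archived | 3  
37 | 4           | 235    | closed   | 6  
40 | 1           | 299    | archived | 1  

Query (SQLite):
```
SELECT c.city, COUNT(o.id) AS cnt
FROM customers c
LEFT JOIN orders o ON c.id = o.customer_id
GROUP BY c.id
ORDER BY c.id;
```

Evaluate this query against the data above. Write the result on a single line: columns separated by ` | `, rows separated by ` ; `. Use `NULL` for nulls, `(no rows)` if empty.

Tokyo | 4 ; Quito | 1 ; Reno | 2 ; Lima | 6

LEFT JOIN keeps every customers row; unmatched ones get NULL for orders columns.
Group by customers.id and compute COUNT(o.id). COUNT(col) of an all-NULL group is 0.
  1: ids {4, 15, 36, 40} → COUNT(o.id)=4
  2: ids {10} → COUNT(o.id)=1
  3: ids {20, 32} → COUNT(o.id)=2
  4: ids {1, 28, 29, 33, 35, 37} → COUNT(o.id)=6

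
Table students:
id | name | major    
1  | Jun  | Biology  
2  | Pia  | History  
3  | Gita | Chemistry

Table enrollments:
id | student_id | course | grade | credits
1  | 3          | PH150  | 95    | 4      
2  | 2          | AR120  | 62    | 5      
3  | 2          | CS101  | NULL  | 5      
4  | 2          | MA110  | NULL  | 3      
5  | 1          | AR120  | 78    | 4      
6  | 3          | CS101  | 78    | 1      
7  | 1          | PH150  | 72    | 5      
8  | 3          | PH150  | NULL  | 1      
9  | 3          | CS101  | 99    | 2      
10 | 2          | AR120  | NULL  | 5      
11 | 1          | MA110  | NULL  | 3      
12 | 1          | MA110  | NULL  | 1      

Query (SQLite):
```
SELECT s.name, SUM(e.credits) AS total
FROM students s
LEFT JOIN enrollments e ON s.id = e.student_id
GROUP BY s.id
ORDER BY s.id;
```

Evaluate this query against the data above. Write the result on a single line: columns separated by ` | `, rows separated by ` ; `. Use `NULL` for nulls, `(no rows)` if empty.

Jun | 13 ; Pia | 18 ; Gita | 8

LEFT JOIN keeps every students row; unmatched ones get NULL for enrollments columns.
Group by students.id and compute SUM(e.credits). SUM over an all-NULL group is NULL.
  1: ids {5, 7, 11, 12} → SUM(e.credits)=13
  2: ids {2, 3, 4, 10} → SUM(e.credits)=18
  3: ids {1, 6, 8, 9} → SUM(e.credits)=8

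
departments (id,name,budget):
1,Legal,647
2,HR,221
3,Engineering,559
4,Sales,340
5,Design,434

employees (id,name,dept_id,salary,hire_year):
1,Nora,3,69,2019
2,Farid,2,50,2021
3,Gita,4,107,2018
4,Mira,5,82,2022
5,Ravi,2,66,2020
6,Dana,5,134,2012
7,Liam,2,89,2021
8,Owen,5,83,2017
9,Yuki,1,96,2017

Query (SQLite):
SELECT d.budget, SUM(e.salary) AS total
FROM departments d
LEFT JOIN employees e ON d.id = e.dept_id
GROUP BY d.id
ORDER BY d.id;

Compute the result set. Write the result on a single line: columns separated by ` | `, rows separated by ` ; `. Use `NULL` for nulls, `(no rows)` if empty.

647 | 96 ; 221 | 205 ; 559 | 69 ; 340 | 107 ; 434 | 299

LEFT JOIN keeps every departments row; unmatched ones get NULL for employees columns.
Group by departments.id and compute SUM(e.salary). SUM over an all-NULL group is NULL.
  1: ids {9} → SUM(e.salary)=96
  2: ids {2, 5, 7} → SUM(e.salary)=205
  3: ids {1} → SUM(e.salary)=69
  4: ids {3} → SUM(e.salary)=107
  5: ids {4, 6, 8} → SUM(e.salary)=299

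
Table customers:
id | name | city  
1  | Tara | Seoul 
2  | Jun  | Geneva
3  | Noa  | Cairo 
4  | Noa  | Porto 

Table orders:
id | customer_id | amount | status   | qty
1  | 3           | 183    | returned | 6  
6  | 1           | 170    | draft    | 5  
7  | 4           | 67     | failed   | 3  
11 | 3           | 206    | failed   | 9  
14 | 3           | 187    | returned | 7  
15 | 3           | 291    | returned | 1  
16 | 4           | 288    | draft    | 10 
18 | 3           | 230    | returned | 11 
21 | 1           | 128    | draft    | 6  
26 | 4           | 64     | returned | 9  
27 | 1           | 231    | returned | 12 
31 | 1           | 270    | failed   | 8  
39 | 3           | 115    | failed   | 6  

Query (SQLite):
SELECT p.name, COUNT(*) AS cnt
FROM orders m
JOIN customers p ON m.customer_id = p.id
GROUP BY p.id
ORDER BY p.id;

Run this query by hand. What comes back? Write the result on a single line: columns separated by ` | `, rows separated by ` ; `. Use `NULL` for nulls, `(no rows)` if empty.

Join each orders row to its customers via customer_id.
Group joined rows by customers.id; compute COUNT(*) per group.
  1: ids {6, 21, 27, 31} → COUNT(*)=4
  3: ids {1, 11, 14, 15, 18, 39} → COUNT(*)=6
  4: ids {7, 16, 26} → COUNT(*)=3

Tara | 4 ; Noa | 6 ; Noa | 3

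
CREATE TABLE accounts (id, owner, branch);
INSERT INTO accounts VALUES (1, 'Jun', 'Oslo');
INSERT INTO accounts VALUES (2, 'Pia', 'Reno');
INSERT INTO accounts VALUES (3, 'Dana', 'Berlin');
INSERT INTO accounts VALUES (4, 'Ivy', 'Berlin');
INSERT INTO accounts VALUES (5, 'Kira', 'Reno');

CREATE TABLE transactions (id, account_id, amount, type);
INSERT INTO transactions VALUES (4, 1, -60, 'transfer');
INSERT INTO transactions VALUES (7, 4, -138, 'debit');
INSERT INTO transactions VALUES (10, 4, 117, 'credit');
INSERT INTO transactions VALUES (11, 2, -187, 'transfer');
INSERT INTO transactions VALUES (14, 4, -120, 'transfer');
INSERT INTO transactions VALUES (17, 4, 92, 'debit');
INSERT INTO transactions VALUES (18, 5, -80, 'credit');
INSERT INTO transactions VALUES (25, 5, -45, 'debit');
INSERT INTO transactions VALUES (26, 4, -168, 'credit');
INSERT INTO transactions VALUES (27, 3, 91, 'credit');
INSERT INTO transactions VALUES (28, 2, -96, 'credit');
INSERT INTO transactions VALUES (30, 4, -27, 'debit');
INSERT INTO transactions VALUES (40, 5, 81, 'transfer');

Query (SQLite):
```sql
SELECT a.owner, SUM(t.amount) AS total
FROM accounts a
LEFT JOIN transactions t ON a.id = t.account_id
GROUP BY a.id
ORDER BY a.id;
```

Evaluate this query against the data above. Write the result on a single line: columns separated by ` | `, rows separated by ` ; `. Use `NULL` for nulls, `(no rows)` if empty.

LEFT JOIN keeps every accounts row; unmatched ones get NULL for transactions columns.
Group by accounts.id and compute SUM(t.amount). SUM over an all-NULL group is NULL.
  1: ids {4} → SUM(t.amount)=-60
  2: ids {11, 28} → SUM(t.amount)=-283
  3: ids {27} → SUM(t.amount)=91
  4: ids {7, 10, 14, 17, 26, 30} → SUM(t.amount)=-244
  5: ids {18, 25, 40} → SUM(t.amount)=-44

Jun | -60 ; Pia | -283 ; Dana | 91 ; Ivy | -244 ; Kira | -44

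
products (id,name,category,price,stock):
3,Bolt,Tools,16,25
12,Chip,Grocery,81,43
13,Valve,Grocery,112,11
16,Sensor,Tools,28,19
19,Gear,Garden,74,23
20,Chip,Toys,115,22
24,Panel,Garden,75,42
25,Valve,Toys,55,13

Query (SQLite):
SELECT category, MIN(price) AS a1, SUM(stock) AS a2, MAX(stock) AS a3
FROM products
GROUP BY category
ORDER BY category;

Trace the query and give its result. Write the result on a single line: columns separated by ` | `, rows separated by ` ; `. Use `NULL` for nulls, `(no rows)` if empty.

Garden | 74 | 65 | 42 ; Grocery | 81 | 54 | 43 ; Tools | 16 | 44 | 25 ; Toys | 55 | 35 | 22

Group products by category.
Per group compute: MIN(price), SUM(stock), MAX(stock).
  Garden: ids {19, 24} → MIN(price)=74, SUM(stock)=65, MAX(stock)=42
  Grocery: ids {12, 13} → MIN(price)=81, SUM(stock)=54, MAX(stock)=43
  Tools: ids {3, 16} → MIN(price)=16, SUM(stock)=44, MAX(stock)=25
  Toys: ids {20, 25} → MIN(price)=55, SUM(stock)=35, MAX(stock)=22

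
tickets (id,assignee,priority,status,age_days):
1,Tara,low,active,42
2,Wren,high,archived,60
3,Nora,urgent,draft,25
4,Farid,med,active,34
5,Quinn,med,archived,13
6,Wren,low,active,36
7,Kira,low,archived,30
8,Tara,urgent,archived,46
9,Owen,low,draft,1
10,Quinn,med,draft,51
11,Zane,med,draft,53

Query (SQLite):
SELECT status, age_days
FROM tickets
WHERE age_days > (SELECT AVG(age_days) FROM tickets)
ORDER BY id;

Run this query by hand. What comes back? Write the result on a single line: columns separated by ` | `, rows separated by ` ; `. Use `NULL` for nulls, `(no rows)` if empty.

Scalar subquery: AVG(age_days) over all tickets rows = 35.545455 (≈; comparison uses full precision).
Keep rows where age_days > that value.

active | 42 ; archived | 60 ; active | 36 ; archived | 46 ; draft | 51 ; draft | 53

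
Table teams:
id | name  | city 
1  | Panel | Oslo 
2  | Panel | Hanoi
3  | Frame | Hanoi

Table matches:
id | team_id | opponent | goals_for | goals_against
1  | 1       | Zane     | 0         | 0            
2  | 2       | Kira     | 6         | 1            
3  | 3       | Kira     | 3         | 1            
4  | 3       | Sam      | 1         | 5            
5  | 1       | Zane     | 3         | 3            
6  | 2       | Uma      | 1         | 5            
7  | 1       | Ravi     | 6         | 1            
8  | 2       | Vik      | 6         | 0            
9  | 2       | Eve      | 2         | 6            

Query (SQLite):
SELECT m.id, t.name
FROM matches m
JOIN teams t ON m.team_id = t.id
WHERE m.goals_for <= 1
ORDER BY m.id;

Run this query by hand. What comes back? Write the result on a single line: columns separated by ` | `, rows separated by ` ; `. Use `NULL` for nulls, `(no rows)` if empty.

1 | Panel ; 4 | Frame ; 6 | Panel

Each matches row matches the teams row where team_id = teams.id.
Then keep rows with m.goals_for <= 1.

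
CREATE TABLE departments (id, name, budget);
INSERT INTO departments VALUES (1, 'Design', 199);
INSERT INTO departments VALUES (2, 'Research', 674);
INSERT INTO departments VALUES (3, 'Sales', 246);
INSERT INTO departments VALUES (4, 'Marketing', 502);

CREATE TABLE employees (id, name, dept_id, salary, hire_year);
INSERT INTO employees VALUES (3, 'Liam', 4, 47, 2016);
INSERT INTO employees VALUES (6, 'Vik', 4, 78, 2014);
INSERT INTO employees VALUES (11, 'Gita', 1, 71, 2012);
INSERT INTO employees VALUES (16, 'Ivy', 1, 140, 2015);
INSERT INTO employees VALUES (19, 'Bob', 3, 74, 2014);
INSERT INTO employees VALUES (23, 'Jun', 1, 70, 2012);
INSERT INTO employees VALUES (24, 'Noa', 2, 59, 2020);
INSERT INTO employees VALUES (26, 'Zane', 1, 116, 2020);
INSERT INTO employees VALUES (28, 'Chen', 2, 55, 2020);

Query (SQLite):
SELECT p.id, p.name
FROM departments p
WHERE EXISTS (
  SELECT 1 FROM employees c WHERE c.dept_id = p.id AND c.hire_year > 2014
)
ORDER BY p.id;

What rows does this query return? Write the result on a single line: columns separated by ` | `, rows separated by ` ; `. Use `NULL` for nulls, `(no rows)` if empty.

For each departments row, check whether any employees with matching dept_id has hire_year > 2014.
Keep rows where that is true.

1 | Design ; 2 | Research ; 4 | Marketing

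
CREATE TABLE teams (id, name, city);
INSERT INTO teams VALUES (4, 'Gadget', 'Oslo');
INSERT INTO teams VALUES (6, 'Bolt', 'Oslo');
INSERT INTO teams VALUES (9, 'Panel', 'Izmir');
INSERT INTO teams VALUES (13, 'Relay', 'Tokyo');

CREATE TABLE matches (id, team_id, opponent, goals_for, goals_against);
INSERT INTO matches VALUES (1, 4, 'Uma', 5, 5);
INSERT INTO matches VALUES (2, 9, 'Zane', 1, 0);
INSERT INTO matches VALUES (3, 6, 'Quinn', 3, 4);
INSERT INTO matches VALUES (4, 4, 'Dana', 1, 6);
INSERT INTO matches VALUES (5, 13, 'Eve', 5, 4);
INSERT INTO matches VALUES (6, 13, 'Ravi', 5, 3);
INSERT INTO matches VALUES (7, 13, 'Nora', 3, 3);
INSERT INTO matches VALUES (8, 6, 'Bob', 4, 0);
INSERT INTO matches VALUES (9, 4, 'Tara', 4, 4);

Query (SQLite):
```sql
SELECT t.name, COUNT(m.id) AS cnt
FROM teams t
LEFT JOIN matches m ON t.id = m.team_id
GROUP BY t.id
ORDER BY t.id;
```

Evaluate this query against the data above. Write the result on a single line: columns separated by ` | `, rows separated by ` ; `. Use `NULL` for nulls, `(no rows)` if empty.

LEFT JOIN keeps every teams row; unmatched ones get NULL for matches columns.
Group by teams.id and compute COUNT(m.id). COUNT(col) of an all-NULL group is 0.
  4: ids {1, 4, 9} → COUNT(m.id)=3
  6: ids {3, 8} → COUNT(m.id)=2
  9: ids {2} → COUNT(m.id)=1
  13: ids {5, 6, 7} → COUNT(m.id)=3

Gadget | 3 ; Bolt | 2 ; Panel | 1 ; Relay | 3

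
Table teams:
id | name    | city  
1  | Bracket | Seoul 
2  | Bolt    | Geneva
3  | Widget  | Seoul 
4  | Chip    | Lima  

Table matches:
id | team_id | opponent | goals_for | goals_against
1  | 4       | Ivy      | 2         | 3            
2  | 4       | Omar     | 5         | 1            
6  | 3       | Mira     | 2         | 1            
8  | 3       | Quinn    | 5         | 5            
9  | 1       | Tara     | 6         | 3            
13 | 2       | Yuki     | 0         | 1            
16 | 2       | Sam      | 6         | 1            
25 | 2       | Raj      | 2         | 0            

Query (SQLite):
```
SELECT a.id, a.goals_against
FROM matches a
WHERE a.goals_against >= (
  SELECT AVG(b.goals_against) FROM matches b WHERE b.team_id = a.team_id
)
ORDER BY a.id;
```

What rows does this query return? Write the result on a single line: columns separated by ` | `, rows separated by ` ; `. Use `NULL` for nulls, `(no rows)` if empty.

1 | 3 ; 8 | 5 ; 9 | 3 ; 13 | 1 ; 16 | 1

For each matches row a, compute AVG(goals_against) over rows sharing a.team_id.
Keep row a if a.goals_against >= that per-group AVG.
  team_id=1: AVG(goals_against) = 3.0
  team_id=2: AVG(goals_against) = 0.666667
  team_id=3: AVG(goals_against) = 3.0
  team_id=4: AVG(goals_against) = 2.0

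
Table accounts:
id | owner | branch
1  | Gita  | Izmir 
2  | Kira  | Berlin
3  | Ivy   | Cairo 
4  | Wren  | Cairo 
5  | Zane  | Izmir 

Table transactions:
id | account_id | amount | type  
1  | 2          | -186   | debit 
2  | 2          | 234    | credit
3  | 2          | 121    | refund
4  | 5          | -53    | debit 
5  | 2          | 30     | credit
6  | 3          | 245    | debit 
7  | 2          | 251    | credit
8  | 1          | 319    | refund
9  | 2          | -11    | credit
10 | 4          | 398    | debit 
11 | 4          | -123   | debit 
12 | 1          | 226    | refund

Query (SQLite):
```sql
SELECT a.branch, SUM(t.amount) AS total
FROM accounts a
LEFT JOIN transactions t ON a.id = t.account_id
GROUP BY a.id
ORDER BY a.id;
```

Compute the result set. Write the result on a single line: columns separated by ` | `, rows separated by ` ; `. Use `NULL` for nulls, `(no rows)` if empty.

LEFT JOIN keeps every accounts row; unmatched ones get NULL for transactions columns.
Group by accounts.id and compute SUM(t.amount). SUM over an all-NULL group is NULL.
  1: ids {8, 12} → SUM(t.amount)=545
  2: ids {1, 2, 3, 5, 7, 9} → SUM(t.amount)=439
  3: ids {6} → SUM(t.amount)=245
  4: ids {10, 11} → SUM(t.amount)=275
  5: ids {4} → SUM(t.amount)=-53

Izmir | 545 ; Berlin | 439 ; Cairo | 245 ; Cairo | 275 ; Izmir | -53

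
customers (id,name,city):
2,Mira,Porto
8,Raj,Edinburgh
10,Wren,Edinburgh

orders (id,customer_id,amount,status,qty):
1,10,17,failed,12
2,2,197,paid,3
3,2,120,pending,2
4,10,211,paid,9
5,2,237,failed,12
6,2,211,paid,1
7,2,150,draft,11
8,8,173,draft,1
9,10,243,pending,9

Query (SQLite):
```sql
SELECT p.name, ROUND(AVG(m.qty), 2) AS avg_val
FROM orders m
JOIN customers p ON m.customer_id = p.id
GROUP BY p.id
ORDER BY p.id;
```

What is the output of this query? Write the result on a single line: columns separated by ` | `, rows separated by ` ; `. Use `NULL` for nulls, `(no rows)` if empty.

Join each orders row to its customers via customer_id.
Group joined rows by customers.id; compute ROUND(AVG(m.qty), 2) per group.
  2: ids {2, 3, 5, 6, 7} → ROUND(AVG(m.qty), 2)=5.8
  8: ids {8} → ROUND(AVG(m.qty), 2)=1
  10: ids {1, 4, 9} → ROUND(AVG(m.qty), 2)=10

Mira | 5.8 ; Raj | 1 ; Wren | 10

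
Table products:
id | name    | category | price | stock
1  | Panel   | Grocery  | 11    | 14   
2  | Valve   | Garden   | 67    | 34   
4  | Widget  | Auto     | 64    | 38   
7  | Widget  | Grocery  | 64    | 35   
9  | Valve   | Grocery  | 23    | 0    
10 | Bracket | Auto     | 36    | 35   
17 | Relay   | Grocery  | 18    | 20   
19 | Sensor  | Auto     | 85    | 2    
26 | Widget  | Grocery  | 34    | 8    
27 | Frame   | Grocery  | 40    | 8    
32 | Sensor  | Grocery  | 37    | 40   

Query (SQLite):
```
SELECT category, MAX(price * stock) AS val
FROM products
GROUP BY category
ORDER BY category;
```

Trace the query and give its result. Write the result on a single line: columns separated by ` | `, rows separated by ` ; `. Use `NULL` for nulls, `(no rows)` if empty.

Auto | 2432 ; Garden | 2278 ; Grocery | 2240

For each row compute price * stock.
Group by category; take MAX of the expression per group.
  Auto: ids {4, 10, 19} → MAX(price * stock)=2432
  Garden: ids {2} → MAX(price * stock)=2278
  Grocery: ids {1, 7, 9, 17, 26, 27, 32} → MAX(price * stock)=2240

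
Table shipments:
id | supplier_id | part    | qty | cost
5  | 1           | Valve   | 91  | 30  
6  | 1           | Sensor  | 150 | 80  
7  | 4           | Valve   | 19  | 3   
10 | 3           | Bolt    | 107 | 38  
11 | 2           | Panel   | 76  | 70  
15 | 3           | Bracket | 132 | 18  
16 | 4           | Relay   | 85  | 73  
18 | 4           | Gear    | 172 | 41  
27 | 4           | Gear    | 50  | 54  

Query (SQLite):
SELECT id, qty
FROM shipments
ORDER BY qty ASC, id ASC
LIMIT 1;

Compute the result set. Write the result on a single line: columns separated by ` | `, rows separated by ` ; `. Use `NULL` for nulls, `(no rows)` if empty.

Sort by qty asc, tiebreak id asc: (19, id=7), (50, id=27), (76, id=11), (85, id=16) …. Take first 1.

7 | 19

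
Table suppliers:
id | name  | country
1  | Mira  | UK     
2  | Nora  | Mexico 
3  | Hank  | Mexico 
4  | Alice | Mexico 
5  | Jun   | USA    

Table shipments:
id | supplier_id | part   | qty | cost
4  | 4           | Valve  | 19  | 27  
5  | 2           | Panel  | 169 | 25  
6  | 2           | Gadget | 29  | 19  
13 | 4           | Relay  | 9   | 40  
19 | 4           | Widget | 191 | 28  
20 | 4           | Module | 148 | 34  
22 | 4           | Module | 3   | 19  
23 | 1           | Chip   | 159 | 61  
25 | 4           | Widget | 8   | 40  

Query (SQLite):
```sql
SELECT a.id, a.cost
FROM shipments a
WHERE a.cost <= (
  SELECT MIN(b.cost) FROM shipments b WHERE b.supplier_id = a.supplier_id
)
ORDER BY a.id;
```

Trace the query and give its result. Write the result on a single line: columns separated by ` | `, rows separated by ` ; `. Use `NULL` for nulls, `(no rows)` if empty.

6 | 19 ; 22 | 19 ; 23 | 61

For each shipments row a, compute MIN(cost) over rows sharing a.supplier_id.
Keep row a if a.cost <= that per-group MIN.
  supplier_id=1: MIN(cost) = 61
  supplier_id=2: MIN(cost) = 19
  supplier_id=4: MIN(cost) = 19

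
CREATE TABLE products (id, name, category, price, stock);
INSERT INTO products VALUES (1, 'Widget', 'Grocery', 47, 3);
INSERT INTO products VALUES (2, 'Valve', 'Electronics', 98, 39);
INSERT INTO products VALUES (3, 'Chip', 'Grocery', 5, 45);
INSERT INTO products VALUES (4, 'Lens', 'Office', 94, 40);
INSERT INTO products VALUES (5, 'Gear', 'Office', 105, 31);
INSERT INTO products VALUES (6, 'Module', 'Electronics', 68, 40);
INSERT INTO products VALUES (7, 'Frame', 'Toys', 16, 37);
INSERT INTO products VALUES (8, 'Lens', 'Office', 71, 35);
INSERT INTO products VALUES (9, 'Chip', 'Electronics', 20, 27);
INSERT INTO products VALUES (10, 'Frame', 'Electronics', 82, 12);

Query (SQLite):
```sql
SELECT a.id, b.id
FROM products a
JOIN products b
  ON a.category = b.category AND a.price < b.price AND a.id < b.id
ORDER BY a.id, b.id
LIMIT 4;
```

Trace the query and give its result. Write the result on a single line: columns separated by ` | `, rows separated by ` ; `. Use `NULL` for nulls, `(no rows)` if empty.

4 | 5 ; 6 | 10 ; 9 | 10

Pairs (a,b) with same category, a.price < b.price, a.id < b.id.
category groups: Electronics:{2,6,9,10} Grocery:{1,3} Office:{4,5,8} Toys:{7}
Ordered by (a.id, b.id); first 4.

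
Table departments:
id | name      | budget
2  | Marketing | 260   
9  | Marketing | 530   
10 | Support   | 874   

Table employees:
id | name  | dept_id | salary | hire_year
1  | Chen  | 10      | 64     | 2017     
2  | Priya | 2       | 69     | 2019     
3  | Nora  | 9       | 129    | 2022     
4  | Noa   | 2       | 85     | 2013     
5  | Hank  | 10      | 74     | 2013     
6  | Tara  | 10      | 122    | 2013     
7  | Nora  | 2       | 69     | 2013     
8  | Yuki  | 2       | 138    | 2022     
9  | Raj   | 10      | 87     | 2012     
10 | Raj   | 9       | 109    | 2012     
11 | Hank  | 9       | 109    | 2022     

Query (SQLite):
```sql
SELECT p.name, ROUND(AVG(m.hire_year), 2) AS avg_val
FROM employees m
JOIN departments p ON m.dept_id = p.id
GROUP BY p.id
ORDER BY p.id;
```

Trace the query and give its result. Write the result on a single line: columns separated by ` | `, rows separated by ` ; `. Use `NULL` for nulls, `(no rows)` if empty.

Join each employees row to its departments via dept_id.
Group joined rows by departments.id; compute ROUND(AVG(m.hire_year), 2) per group.
  2: ids {2, 4, 7, 8} → ROUND(AVG(m.hire_year), 2)=2016.75
  9: ids {3, 10, 11} → ROUND(AVG(m.hire_year), 2)=2018.67
  10: ids {1, 5, 6, 9} → ROUND(AVG(m.hire_year), 2)=2013.75

Marketing | 2016.75 ; Marketing | 2018.67 ; Support | 2013.75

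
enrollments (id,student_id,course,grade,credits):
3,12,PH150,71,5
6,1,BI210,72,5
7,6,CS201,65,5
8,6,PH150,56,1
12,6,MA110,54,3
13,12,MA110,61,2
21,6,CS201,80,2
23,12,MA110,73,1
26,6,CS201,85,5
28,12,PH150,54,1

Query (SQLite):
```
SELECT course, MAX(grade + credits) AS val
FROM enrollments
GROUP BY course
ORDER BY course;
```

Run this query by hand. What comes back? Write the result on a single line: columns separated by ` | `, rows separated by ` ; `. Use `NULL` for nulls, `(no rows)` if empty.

BI210 | 77 ; CS201 | 90 ; MA110 | 74 ; PH150 | 76

For each row compute grade + credits.
Group by course; take MAX of the expression per group.
  BI210: ids {6} → MAX(grade + credits)=77
  CS201: ids {7, 21, 26} → MAX(grade + credits)=90
  MA110: ids {12, 13, 23} → MAX(grade + credits)=74
  PH150: ids {3, 8, 28} → MAX(grade + credits)=76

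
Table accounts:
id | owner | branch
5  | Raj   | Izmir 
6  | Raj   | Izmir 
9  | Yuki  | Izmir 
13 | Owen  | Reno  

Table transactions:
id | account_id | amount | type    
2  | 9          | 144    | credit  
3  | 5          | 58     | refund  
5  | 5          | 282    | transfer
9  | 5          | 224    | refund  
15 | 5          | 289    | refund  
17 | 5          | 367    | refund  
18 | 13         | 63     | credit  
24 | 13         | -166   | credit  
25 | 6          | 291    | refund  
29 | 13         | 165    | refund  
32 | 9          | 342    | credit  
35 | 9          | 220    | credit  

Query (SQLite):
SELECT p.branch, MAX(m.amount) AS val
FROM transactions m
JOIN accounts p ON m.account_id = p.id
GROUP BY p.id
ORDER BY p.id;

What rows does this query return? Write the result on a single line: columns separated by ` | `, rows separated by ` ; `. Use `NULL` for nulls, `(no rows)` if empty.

Join each transactions row to its accounts via account_id.
Group joined rows by accounts.id; compute MAX(m.amount) per group.
  5: ids {3, 5, 9, 15, 17} → MAX(m.amount)=367
  6: ids {25} → MAX(m.amount)=291
  9: ids {2, 32, 35} → MAX(m.amount)=342
  13: ids {18, 24, 29} → MAX(m.amount)=165

Izmir | 367 ; Izmir | 291 ; Izmir | 342 ; Reno | 165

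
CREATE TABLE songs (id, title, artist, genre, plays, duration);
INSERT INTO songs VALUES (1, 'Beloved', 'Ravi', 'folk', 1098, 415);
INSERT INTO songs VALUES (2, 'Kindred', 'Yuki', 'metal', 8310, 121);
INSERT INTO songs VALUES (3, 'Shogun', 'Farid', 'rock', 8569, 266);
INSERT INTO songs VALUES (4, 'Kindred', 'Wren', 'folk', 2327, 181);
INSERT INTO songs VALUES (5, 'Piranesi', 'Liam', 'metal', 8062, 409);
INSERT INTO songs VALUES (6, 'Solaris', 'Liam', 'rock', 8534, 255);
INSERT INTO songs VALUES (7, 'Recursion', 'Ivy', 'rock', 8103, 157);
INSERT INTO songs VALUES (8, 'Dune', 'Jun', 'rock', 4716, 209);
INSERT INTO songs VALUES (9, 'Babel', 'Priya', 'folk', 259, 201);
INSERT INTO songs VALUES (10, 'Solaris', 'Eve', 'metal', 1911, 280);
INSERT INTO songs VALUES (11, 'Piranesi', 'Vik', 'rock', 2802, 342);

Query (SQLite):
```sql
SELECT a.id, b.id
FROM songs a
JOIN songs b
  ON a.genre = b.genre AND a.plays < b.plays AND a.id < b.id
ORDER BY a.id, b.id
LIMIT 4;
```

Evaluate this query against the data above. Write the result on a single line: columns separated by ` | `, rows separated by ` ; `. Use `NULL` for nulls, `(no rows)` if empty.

1 | 4

Pairs (a,b) with same genre, a.plays < b.plays, a.id < b.id.
genre groups: folk:{1,4,9} metal:{2,5,10} rock:{3,6,7,8,11}
Ordered by (a.id, b.id); first 4.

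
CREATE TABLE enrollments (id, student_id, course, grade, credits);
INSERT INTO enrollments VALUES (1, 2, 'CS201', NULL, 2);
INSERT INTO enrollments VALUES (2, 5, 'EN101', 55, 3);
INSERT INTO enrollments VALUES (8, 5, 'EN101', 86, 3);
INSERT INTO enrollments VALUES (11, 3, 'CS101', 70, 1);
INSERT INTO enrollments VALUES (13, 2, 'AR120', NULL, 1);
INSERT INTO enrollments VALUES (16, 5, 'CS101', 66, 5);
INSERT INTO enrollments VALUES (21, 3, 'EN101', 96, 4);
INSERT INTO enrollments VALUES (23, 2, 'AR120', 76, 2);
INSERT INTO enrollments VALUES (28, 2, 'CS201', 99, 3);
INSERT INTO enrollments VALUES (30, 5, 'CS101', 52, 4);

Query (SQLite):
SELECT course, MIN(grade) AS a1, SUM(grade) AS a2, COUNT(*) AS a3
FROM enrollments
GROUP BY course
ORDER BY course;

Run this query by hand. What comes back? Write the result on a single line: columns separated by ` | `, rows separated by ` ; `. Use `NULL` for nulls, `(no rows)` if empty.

Group enrollments by course.
Per group compute: MIN(grade), SUM(grade), COUNT(*).
  AR120: ids {13, 23} → MIN(grade)=76, SUM(grade)=76, COUNT(*)=2
  CS101: ids {11, 16, 30} → MIN(grade)=52, SUM(grade)=188, COUNT(*)=3
  CS201: ids {1, 28} → MIN(grade)=99, SUM(grade)=99, COUNT(*)=2
  EN101: ids {2, 8, 21} → MIN(grade)=55, SUM(grade)=237, COUNT(*)=3

AR120 | 76 | 76 | 2 ; CS101 | 52 | 188 | 3 ; CS201 | 99 | 99 | 2 ; EN101 | 55 | 237 | 3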